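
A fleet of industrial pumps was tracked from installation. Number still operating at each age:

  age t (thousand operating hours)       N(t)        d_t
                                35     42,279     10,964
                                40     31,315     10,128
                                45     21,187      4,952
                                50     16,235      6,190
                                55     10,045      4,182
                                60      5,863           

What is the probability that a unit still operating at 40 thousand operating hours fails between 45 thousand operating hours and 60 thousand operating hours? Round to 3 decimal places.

This is the probability of reaching 45 but not 60, conditional on being operational at 40: (N(45) − N(60)) / N(40).
= (21,187 − 5,863) / 31,315 = 15,324 / 31,315 = 0.489350.

0.489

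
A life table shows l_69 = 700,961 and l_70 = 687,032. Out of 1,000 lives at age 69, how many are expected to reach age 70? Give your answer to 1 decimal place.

The relevant probability is 687,032/700,961 = 0.980129.
Expected number = 1,000 × 0.980129 = 980.1.

980.1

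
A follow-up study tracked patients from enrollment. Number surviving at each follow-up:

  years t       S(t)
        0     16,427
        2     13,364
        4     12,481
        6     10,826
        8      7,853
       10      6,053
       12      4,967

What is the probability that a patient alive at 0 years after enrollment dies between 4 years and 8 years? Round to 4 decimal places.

This is the probability of reaching 4 but not 8, conditional on being alive at 0: (S(4) − S(8)) / S(0).
= (12,481 − 7,853) / 16,427 = 4,628 / 16,427 = 0.281731.

0.2817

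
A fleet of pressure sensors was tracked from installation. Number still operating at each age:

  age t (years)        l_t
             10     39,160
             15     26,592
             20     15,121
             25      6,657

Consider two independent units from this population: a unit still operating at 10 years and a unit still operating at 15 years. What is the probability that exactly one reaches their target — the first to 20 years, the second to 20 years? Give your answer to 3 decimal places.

p₁ = l_20/l_10 = 15,121/39,160 = 0.386134; p₂ = l_20/l_15 = 15,121/26,592 = 0.568630.
P(exactly one) = p₁(1−p₂) + (1−p₁)p₂ = 0.166567 + 0.349063 = 0.515629.

0.516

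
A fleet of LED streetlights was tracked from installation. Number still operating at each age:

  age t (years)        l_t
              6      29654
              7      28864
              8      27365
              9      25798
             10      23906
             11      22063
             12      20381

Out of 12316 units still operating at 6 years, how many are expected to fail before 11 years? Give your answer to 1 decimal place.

The relevant probability is 1 − 22063/29654 = 0.255986.
Expected number = 12316 × 0.255986 = 3152.7.

3152.7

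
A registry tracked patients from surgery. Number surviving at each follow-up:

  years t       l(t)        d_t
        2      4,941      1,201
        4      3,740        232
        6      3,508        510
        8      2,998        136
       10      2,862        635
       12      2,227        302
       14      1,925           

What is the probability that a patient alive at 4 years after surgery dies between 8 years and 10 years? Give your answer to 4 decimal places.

This is the probability of reaching 8 but not 10, conditional on being alive at 4: (l(8) − l(10)) / l(4).
= (2,998 − 2,862) / 3,740 = 136 / 3,740 = 0.036364.

0.0364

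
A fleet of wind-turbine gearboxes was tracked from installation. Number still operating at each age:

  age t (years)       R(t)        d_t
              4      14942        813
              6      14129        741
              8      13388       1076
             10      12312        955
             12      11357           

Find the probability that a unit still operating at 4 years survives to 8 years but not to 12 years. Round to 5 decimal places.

0.13593

This is the probability of reaching 8 but not 12, conditional on being operational at 4: (R(8) − R(12)) / R(4).
= (13388 − 11357) / 14942 = 2031 / 14942 = 0.135926.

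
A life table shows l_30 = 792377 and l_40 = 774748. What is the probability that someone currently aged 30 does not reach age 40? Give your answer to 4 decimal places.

P(die before 40 | alive at 30) = 1 − l_40/l_30 = 1 − 774748/792377 = (17629)/792377 = 0.022248.

0.0222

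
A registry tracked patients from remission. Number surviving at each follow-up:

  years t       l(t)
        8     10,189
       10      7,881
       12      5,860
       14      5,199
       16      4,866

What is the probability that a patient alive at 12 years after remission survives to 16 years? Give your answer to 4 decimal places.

The conditional survival probability is l(16)/l(12) = 4,866/5,860 = 0.830375.

0.8304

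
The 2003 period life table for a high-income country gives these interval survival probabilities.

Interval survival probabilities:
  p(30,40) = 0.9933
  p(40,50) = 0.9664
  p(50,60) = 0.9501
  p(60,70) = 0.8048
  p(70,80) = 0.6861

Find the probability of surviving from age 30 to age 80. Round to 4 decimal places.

0.5036

Chaining the interval survival probabilities: 0.9933 × 0.9664 × 0.9501 × 0.8048 × 0.6861.
= 0.503596.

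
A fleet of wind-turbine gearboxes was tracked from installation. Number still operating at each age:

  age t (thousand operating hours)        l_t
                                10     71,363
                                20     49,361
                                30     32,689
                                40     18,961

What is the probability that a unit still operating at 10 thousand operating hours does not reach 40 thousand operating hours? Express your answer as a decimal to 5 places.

0.73430

P(fail before 40 | operational at 10) = 1 − l_40/l_10 = 1 − 18,961/71,363 = (52,402)/71,363 = 0.734302.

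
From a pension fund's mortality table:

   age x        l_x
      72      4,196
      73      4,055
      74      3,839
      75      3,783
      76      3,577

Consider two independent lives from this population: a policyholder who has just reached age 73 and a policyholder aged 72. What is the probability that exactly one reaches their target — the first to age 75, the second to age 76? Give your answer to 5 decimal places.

p₁ = l_75/l_73 = 3,783/4,055 = 0.932922; p₂ = l_76/l_72 = 3,577/4,196 = 0.852479.
P(exactly one) = p₁(1−p₂) + (1−p₁)p₂ = 0.137626 + 0.057183 = 0.194808.

0.19481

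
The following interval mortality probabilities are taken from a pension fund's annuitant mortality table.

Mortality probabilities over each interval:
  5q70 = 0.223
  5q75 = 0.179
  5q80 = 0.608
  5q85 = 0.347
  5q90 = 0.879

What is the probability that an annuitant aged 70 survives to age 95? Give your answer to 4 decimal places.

The overall survival probability is (1 − 0.223) × (1 − 0.179) × (1 − 0.608) × (1 − 0.347) × (1 − 0.879).
= 0.777 × 0.821 × 0.392 × 0.653 × 0.121 = 0.019758.

0.0198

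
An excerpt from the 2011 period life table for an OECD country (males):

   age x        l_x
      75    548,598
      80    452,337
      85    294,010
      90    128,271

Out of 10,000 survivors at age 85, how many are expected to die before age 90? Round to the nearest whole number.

The relevant probability is 1 − 128,271/294,010 = 0.563719.
Expected number = 10,000 × 0.563719 = 5637.

5637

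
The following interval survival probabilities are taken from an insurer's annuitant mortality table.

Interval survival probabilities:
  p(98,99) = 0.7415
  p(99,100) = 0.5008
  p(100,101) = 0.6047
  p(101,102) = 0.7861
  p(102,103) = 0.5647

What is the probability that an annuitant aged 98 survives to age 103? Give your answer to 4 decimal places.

0.0997

Chaining the interval survival probabilities: 0.7415 × 0.5008 × 0.6047 × 0.7861 × 0.5647.
= 0.099681.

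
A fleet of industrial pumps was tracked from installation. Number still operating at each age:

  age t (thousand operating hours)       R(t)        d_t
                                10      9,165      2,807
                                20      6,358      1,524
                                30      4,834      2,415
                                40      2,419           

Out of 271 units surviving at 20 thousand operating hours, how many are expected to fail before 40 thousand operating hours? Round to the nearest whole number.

168

The relevant probability is 1 − 2,419/6,358 = 0.619534.
Expected number = 271 × 0.619534 = 168.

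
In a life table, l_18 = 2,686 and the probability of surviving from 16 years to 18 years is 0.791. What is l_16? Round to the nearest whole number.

3396

l_16 = l_18 / p = 2,686 / 0.791 = 3396.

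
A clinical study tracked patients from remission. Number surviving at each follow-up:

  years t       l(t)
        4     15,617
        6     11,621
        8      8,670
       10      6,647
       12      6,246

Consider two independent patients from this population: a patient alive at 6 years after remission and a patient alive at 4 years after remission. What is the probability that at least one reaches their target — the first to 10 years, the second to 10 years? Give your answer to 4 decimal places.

p₁ = l(10)/l(6) = 6,647/11,621 = 0.571982; p₂ = l(10)/l(4) = 6,647/15,617 = 0.425626.
P(at least one) = 1 − (1−p₁)(1−p₂) = 1 − 0.428018 × 0.574374 = 0.754158.

0.7542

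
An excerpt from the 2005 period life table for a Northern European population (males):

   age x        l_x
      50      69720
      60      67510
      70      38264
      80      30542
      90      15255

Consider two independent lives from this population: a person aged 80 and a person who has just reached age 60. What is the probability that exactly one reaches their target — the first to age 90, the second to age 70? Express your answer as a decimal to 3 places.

p₁ = l_90/l_80 = 15255/30542 = 0.499476; p₂ = l_70/l_60 = 38264/67510 = 0.566790.
P(exactly one) = p₁(1−p₂) + (1−p₁)p₂ = 0.216378 + 0.283692 = 0.500070.

0.500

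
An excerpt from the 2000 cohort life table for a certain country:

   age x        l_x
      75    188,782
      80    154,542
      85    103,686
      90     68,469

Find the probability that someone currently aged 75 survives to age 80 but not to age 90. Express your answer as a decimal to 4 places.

We want 5|10q75 = (l_80 − l_90)/l_75.
This is the probability of reaching 80 but not 90, conditional on being alive at 75: (l_80 − l_90) / l_75.
= (154,542 − 68,469) / 188,782 = 86,073 / 188,782 = 0.455939.

0.4559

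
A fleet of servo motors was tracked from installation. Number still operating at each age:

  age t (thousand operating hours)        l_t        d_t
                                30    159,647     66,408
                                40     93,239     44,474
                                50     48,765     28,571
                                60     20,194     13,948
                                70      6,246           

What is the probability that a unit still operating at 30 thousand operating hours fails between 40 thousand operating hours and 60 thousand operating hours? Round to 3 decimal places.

0.458

This is the probability of reaching 40 but not 60, conditional on being operational at 30: (l_40 − l_60) / l_30.
= (93,239 − 20,194) / 159,647 = 73,045 / 159,647 = 0.457541.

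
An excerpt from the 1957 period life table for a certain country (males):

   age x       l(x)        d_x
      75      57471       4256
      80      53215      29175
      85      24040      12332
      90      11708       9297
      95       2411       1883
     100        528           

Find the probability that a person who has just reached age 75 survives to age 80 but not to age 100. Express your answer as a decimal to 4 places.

This is the probability of reaching 80 but not 100, conditional on being alive at 75: (l(80) − l(100)) / l(75).
= (53215 − 528) / 57471 = 52687 / 57471 = 0.916758.

0.9168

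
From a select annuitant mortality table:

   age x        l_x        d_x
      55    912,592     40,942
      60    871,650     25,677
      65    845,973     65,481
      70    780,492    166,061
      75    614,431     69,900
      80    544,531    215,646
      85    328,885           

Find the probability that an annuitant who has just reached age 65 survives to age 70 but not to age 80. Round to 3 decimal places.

0.279

We want 5|10q65 = (l_70 − l_80)/l_65.
This is the probability of reaching 70 but not 80, conditional on being alive at 65: (l_70 − l_80) / l_65.
= (780,492 − 544,531) / 845,973 = 235,961 / 845,973 = 0.278923.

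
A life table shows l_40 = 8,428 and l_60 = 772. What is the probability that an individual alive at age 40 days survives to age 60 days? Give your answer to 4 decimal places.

The conditional survival probability is l_60/l_40 = 772/8,428 = 0.091599.

0.0916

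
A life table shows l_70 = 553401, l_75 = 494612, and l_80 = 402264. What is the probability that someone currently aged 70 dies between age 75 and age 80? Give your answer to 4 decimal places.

This is the probability of reaching 75 but not 80, conditional on being alive at 70: (l_75 − l_80) / l_70.
= (494612 − 402264) / 553401 = 92348 / 553401 = 0.166874.

0.1669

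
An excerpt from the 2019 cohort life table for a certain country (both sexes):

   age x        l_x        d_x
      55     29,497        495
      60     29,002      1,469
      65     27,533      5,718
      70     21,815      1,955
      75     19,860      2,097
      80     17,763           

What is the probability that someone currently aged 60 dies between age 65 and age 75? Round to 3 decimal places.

This is the probability of reaching 65 but not 75, conditional on being alive at 60: (l_65 − l_75) / l_60.
= (27,533 − 19,860) / 29,002 = 7,673 / 29,002 = 0.264568.

0.265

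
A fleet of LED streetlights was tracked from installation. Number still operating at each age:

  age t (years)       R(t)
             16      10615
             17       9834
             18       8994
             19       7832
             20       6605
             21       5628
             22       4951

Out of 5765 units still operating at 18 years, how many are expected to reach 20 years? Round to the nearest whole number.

4234

The relevant probability is 6605/8994 = 0.734378.
Expected number = 5765 × 0.734378 = 4234.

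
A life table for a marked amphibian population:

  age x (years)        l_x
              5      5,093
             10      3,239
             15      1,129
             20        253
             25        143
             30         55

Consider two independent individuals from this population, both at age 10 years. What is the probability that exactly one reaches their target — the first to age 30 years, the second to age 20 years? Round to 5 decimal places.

0.09244

p₁ = l_30/l_10 = 55/3,239 = 0.016981; p₂ = l_20/l_10 = 253/3,239 = 0.078111.
P(exactly one) = p₁(1−p₂) + (1−p₁)p₂ = 0.015655 + 0.076785 = 0.092439.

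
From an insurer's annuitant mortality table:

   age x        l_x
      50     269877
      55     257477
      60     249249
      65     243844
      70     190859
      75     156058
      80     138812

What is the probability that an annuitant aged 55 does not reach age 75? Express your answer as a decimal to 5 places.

0.39390

P(die before 75 | alive at 55) = 1 − l_75/l_55 = 1 − 156058/257477 = (101419)/257477 = 0.393895.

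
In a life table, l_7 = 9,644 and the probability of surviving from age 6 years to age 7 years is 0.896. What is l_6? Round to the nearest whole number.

10763

l_6 = l_7 / p = 9,644 / 0.896 = 10763.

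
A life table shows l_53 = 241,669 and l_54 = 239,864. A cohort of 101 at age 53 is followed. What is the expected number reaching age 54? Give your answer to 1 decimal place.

100.2

The relevant probability is 239,864/241,669 = 0.992531.
Expected number = 101 × 0.992531 = 100.2.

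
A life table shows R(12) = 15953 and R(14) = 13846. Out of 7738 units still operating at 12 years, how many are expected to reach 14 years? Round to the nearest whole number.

6716

The relevant probability is 13846/15953 = 0.867925.
Expected number = 7738 × 0.867925 = 6716.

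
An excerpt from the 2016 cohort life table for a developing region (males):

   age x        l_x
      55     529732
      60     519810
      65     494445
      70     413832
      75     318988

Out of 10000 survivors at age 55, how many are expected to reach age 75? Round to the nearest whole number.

6022

The relevant probability is 318988/529732 = 0.602169.
Expected number = 10000 × 0.602169 = 6022.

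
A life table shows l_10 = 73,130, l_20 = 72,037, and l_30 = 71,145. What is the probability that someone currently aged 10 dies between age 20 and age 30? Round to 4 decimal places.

0.0122

We want 10|10q10 = (l_20 − l_30)/l_10.
This is the probability of reaching 20 but not 30, conditional on being alive at 10: (l_20 − l_30) / l_10.
= (72,037 − 71,145) / 73,130 = 892 / 73,130 = 0.012197.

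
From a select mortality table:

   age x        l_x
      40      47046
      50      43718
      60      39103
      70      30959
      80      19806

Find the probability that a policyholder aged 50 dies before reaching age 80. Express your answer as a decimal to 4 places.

0.5470

P(die before 80 | alive at 50) = 1 − l_80/l_50 = 1 − 19806/43718 = (23912)/43718 = 0.546960.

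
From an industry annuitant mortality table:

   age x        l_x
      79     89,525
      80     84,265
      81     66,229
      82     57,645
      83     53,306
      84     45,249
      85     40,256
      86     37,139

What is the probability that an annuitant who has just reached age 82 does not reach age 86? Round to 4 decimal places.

0.3557

P(die before 86 | alive at 82) = 1 − l_86/l_82 = 1 − 37,139/57,645 = (20,506)/57,645 = 0.355729.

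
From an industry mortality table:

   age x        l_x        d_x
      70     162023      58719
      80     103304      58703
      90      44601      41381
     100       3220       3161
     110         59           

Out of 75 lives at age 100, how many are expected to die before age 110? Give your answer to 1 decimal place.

73.6

The relevant probability is 1 − 59/3220 = 0.981677.
Expected number = 75 × 0.981677 = 73.6.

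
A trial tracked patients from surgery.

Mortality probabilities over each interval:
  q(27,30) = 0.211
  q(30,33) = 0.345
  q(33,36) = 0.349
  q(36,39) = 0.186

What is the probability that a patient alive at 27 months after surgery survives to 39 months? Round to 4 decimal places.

0.2739

The overall survival probability is (1 − 0.211) × (1 − 0.345) × (1 − 0.349) × (1 − 0.186).
= 0.789 × 0.655 × 0.651 × 0.814 = 0.273857.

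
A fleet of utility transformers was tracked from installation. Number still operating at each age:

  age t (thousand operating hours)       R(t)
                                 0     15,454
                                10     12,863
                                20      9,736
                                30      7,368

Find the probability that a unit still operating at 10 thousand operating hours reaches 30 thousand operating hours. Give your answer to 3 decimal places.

The conditional survival probability is R(30)/R(10) = 7,368/12,863 = 0.572806.

0.573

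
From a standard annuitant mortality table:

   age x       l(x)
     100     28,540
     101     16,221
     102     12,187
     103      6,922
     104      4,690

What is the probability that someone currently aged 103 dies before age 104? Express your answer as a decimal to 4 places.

0.3225

P(die before 104 | alive at 103) = 1 − l(104)/l(103) = 1 − 4,690/6,922 = (2,232)/6,922 = 0.322450.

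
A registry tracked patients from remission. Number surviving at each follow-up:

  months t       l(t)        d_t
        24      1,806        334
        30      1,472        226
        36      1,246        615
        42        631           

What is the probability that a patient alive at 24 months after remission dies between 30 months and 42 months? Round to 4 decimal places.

This is the probability of reaching 30 but not 42, conditional on being alive at 24: (l(30) − l(42)) / l(24).
= (1,472 − 631) / 1,806 = 841 / 1,806 = 0.465670.

0.4657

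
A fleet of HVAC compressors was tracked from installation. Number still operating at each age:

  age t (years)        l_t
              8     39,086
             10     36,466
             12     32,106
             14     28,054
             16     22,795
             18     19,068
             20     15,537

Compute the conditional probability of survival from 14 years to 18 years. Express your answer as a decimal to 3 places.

The conditional survival probability is l_18/l_14 = 19,068/28,054 = 0.679689.

0.680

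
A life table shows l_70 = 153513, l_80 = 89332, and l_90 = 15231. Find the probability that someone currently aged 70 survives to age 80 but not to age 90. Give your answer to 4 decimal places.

0.4827

We want 10|10q70 = (l_80 − l_90)/l_70.
This is the probability of reaching 80 but not 90, conditional on being alive at 70: (l_80 − l_90) / l_70.
= (89332 − 15231) / 153513 = 74101 / 153513 = 0.482702.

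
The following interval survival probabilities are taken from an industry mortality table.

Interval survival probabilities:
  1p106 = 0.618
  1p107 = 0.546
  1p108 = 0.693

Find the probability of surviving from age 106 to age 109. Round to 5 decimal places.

Chaining the interval survival probabilities: 0.618 × 0.546 × 0.693.
= 0.233838.

0.23384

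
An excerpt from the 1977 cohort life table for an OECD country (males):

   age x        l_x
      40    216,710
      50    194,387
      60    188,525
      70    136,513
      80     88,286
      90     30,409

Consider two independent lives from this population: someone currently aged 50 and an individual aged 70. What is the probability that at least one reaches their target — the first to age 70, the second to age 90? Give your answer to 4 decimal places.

p₁ = l_70/l_50 = 136,513/194,387 = 0.702274; p₂ = l_90/l_70 = 30,409/136,513 = 0.222755.
P(at least one) = 1 − (1−p₁)(1−p₂) = 1 − 0.297726 × 0.777245 = 0.768594.

0.7686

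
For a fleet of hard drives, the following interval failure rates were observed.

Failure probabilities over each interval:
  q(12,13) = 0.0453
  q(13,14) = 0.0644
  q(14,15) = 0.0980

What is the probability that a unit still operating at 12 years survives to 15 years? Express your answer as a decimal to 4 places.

P(survive 12→15) = (1 − 0.0453) × (1 − 0.0644) × (1 − 0.0980).
= 0.9547 × 0.9356 × 0.9020 = 0.805682.

0.8057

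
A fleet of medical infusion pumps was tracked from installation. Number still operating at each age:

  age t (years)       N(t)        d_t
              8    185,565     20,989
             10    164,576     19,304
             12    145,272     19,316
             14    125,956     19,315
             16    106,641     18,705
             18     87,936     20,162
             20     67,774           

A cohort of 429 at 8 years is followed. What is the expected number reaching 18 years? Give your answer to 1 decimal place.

The relevant probability is 87,936/185,565 = 0.473882.
Expected number = 429 × 0.473882 = 203.3.

203.3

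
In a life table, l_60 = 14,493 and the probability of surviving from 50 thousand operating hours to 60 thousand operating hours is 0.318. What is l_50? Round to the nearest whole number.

45575

l_50 = l_60 / p = 14,493 / 0.318 = 45575.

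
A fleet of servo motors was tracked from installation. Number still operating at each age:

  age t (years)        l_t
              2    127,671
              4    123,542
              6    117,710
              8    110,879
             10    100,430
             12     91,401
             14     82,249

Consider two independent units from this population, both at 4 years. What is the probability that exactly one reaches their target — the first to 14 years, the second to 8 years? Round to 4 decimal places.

p₁ = l_14/l_4 = 82,249/123,542 = 0.665757; p₂ = l_8/l_4 = 110,879/123,542 = 0.897500.
P(exactly one) = p₁(1−p₂) + (1−p₁)p₂ = 0.068240 + 0.299983 = 0.368223.

0.3682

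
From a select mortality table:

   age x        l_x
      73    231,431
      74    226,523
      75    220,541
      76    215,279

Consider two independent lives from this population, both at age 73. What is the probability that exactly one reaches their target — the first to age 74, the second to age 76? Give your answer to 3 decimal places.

0.088

p₁ = l_74/l_73 = 226,523/231,431 = 0.978793; p₂ = l_76/l_73 = 215,279/231,431 = 0.930208.
P(exactly one) = p₁(1−p₂) + (1−p₁)p₂ = 0.068312 + 0.019727 = 0.088039.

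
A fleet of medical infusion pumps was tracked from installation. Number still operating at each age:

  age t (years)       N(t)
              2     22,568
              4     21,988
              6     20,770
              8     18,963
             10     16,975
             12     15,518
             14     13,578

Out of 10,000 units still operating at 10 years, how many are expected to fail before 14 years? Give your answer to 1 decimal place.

2001.2

The relevant probability is 1 − 13,578/16,975 = 0.200118.
Expected number = 10,000 × 0.200118 = 2001.2.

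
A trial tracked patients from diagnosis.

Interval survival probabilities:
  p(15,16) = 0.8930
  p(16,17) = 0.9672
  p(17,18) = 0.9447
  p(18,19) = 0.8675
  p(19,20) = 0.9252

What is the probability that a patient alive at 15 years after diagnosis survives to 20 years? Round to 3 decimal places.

0.655

The overall survival probability is 0.8930 × 0.9672 × 0.9447 × 0.8675 × 0.9252.
= 0.654888.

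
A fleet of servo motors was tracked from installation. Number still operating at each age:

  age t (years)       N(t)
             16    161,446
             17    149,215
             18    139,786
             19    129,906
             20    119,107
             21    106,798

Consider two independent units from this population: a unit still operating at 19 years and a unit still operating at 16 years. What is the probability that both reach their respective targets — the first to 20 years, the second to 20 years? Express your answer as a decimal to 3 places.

p₁ = N(20)/N(19) = 119,107/129,906 = 0.916871; p₂ = N(20)/N(16) = 119,107/161,446 = 0.737751.
P(both) = p₁ × p₂ = 0.916871 × 0.737751 = 0.676422.

0.676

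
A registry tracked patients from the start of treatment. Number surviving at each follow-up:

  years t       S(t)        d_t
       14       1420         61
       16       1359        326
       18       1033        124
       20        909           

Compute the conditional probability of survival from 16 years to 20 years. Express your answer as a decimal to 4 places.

The conditional survival probability is S(20)/S(16) = 909/1359 = 0.668874.

0.6689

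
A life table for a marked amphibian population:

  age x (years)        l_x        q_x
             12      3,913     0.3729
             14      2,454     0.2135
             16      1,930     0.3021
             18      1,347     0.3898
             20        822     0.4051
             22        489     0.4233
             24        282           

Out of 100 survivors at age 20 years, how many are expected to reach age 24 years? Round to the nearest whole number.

34

The relevant probability is 282/822 = 0.343066.
Expected number = 100 × 0.343066 = 34.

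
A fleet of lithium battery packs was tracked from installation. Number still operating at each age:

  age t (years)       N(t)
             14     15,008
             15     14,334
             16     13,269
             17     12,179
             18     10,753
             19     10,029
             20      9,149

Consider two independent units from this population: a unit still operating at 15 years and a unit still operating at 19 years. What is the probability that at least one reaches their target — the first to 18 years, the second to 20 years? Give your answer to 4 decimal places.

0.9781

p₁ = N(18)/N(15) = 10,753/14,334 = 0.750174; p₂ = N(20)/N(19) = 9,149/10,029 = 0.912254.
P(at least one) = 1 − (1−p₁)(1−p₂) = 1 − 0.249826 × 0.087746 = 0.978079.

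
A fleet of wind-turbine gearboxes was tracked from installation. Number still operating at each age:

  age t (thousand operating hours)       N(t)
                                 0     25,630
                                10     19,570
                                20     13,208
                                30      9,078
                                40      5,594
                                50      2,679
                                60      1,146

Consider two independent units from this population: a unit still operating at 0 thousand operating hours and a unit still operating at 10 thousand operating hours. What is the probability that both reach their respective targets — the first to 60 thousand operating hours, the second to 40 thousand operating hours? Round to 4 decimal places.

p₁ = N(60)/N(0) = 1,146/25,630 = 0.044713; p₂ = N(40)/N(10) = 5,594/19,570 = 0.285846.
P(both) = p₁ × p₂ = 0.044713 × 0.285846 = 0.012781.

0.0128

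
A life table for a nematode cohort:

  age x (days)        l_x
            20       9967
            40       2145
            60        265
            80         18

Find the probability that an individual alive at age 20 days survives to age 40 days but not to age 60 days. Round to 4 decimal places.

This is the probability of reaching 40 but not 60, conditional on being alive at 20: (l_40 − l_60) / l_20.
= (2145 − 265) / 9967 = 1880 / 9967 = 0.188622.

0.1886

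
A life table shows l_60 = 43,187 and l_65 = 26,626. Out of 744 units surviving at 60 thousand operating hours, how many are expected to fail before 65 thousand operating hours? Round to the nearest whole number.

285

The relevant probability is 1 − 26,626/43,187 = 0.383472.
Expected number = 744 × 0.383472 = 285.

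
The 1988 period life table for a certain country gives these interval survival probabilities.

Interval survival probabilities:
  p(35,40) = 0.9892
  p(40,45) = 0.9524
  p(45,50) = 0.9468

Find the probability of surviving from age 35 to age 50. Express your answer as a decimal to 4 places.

0.8920

P(survive 35→50) = 0.9892 × 0.9524 × 0.9468.
= 0.891994.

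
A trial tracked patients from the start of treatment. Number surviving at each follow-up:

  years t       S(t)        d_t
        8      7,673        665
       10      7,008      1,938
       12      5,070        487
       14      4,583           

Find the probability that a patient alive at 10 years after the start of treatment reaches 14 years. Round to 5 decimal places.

The conditional survival probability is S(14)/S(10) = 4,583/7,008 = 0.653967.

0.65397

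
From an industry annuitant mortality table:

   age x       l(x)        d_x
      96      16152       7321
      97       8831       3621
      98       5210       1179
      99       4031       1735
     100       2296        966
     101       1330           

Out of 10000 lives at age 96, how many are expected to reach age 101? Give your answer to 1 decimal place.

The relevant probability is 1330/16152 = 0.082343.
Expected number = 10000 × 0.082343 = 823.4.

823.4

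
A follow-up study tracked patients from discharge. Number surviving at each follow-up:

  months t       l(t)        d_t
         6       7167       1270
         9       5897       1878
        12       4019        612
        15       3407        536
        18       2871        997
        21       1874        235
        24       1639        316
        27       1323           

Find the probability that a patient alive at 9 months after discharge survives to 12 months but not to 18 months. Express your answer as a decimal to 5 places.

0.19468

This is the probability of reaching 12 but not 18, conditional on being alive at 9: (l(12) − l(18)) / l(9).
= (4019 − 2871) / 5897 = 1148 / 5897 = 0.194675.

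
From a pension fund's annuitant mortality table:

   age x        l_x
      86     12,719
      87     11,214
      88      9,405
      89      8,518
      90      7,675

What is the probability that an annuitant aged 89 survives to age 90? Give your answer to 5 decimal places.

We want 1p89 = l_90/l_89.
The conditional survival probability is l_90/l_89 = 7,675/8,518 = 0.901033.

0.90103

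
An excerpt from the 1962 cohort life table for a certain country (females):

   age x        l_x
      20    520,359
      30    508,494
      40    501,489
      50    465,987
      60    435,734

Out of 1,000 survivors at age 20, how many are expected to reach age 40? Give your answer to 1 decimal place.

963.7

The relevant probability is 501,489/520,359 = 0.963737.
Expected number = 1,000 × 0.963737 = 963.7.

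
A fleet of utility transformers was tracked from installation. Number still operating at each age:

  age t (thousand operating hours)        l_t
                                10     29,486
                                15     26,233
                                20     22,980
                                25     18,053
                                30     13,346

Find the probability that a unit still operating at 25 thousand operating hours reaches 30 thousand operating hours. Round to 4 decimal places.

0.7393

The conditional survival probability is l_30/l_25 = 13,346/18,053 = 0.739268.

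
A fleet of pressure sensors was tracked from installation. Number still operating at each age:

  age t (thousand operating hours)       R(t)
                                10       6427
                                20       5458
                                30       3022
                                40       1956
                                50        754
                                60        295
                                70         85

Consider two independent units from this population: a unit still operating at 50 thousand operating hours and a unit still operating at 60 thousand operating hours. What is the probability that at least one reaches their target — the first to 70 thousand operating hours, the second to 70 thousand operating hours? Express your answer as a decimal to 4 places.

p₁ = R(70)/R(50) = 85/754 = 0.112732; p₂ = R(70)/R(60) = 85/295 = 0.288136.
P(at least one) = 1 − (1−p₁)(1−p₂) = 1 − 0.887268 × 0.711864 = 0.368386.

0.3684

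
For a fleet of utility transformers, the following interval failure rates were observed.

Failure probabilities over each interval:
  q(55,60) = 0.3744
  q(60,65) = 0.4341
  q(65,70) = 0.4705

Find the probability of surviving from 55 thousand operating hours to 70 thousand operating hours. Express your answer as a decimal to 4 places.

0.1875

P(survive 55→70) = (1 − 0.3744) × (1 − 0.4341) × (1 − 0.4705).
= 0.6256 × 0.5659 × 0.5295 = 0.187457.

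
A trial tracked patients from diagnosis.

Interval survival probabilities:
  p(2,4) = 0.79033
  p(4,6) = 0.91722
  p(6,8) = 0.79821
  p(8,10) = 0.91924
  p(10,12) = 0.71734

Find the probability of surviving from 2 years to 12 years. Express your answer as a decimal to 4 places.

0.3816

The overall survival probability is 0.79033 × 0.91722 × 0.79821 × 0.91924 × 0.71734.
= 0.381551.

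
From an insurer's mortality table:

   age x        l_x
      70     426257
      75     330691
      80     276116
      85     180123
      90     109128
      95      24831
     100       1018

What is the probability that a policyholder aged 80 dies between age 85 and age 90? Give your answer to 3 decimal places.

We want 5|5q80 = (l_85 − l_90)/l_80.
This is the probability of reaching 85 but not 90, conditional on being alive at 80: (l_85 − l_90) / l_80.
= (180123 − 109128) / 276116 = 70995 / 276116 = 0.257120.

0.257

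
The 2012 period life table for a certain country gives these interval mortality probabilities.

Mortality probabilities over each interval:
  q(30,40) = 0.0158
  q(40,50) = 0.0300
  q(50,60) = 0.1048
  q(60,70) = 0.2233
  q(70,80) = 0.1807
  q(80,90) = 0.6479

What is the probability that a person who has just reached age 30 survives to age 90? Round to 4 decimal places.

The overall survival probability is (1 − 0.0158) × (1 − 0.0300) × (1 − 0.1048) × (1 − 0.2233) × (1 − 0.1807) × (1 − 0.6479).
= 0.9842 × 0.9700 × 0.8952 × 0.7767 × 0.8193 × 0.3521 = 0.191486.

0.1915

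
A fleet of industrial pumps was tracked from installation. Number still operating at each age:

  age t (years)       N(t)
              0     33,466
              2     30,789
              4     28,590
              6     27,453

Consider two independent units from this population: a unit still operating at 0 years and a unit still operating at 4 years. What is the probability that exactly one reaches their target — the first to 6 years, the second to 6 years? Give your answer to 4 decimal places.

p₁ = N(6)/N(0) = 27,453/33,466 = 0.820325; p₂ = N(6)/N(4) = 27,453/28,590 = 0.960231.
P(exactly one) = p₁(1−p₂) + (1−p₁)p₂ = 0.032624 + 0.172530 = 0.205153.

0.2052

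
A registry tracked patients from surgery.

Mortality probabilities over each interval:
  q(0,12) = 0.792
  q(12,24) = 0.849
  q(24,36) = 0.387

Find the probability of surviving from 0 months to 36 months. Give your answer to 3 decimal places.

The overall survival probability is (1 − 0.792) × (1 − 0.849) × (1 − 0.387).
= 0.208 × 0.151 × 0.613 = 0.019253.

0.019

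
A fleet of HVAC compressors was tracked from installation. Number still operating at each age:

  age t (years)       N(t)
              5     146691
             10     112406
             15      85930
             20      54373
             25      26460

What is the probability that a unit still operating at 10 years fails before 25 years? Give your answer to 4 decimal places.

P(fail before 25 | operational at 10) = 1 − N(25)/N(10) = 1 − 26460/112406 = (85946)/112406 = 0.764603.

0.7646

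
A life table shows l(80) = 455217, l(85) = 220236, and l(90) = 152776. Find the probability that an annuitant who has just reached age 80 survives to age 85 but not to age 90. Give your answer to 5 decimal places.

This is the probability of reaching 85 but not 90, conditional on being alive at 80: (l(85) − l(90)) / l(80).
= (220236 − 152776) / 455217 = 67460 / 455217 = 0.148193.

0.14819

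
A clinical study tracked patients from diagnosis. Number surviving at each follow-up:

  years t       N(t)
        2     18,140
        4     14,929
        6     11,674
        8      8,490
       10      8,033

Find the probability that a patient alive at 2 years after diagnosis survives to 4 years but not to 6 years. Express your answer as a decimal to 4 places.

0.1794

This is the probability of reaching 4 but not 6, conditional on being alive at 2: (N(4) − N(6)) / N(2).
= (14,929 − 11,674) / 18,140 = 3,255 / 18,140 = 0.179438.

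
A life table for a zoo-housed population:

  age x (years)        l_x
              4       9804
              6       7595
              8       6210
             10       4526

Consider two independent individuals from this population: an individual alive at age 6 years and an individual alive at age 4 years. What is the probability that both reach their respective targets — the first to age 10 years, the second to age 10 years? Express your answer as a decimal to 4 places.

0.2751

p₁ = l_10/l_6 = 4526/7595 = 0.595918; p₂ = l_10/l_4 = 4526/9804 = 0.461648.
P(both) = p₁ × p₂ = 0.595918 × 0.461648 = 0.275104.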